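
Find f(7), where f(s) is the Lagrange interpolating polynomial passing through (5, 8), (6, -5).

-18

L_0(7) = (1)/[(-1)] = -1
L_1(7) = (2)/[(1)] = 2
Sum: 8·(-1) + (-5)·(2) = -18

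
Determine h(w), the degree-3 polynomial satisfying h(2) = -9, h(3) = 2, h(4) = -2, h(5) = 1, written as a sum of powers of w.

Build the Lagrange basis polynomials:
L_0(w) = (w - 3)(w - 4)(w - 5) / [-6] = -(1/6)w^3 + 2w^2 - (47/6)w + 10
L_1(w) = (w - 2)(w - 4)(w - 5) / [2] = (1/2)w^3 - (11/2)w^2 + 19w - 20
L_2(w) = (w - 2)(w - 3)(w - 5) / [-2] = -(1/2)w^3 + 5w^2 - (31/2)w + 15
L_3(w) = (w - 2)(w - 3)(w - 4) / [6] = (1/6)w^3 - (3/2)w^2 + (13/3)w - 4
h(w) = (-9)·L_0 + 2·L_1 + (-2)·L_2 + 1·L_3
  (-9)·L_0(w) = (3/2)w^3 - 18w^2 + (141/2)w - 90
  2·L_1(w) = w^3 - 11w^2 + 38w - 40
  (-2)·L_2(w) = w^3 - 10w^2 + 31w - 30
  1·L_3(w) = (1/6)w^3 - (3/2)w^2 + (13/3)w - 4
Adding term by term: (11/3)w^3 - (81/2)w^2 + (863/6)w - 164

h(w) = (11/3)w^3 - (81/2)w^2 + (863/6)w - 164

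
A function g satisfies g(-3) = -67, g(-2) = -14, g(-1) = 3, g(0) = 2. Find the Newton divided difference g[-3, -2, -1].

-18

g[-3,-2] = (-14 - (-67)) / (-2 - (-3)) = 53
g[-2,-1] = (3 - (-14)) / (-1 - (-2)) = 17
g[-3,-2,-1] = (17 - 53) / (-1 - (-3)) = -18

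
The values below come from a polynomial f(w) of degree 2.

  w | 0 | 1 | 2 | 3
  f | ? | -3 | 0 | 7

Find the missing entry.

The 3 known values determine f uniquely (degree ≤ 2).
Evaluate each Lagrange basis at w = 0:
L_0(0) = (-2)·(-3)/[(-1)·(-2)] = 3
L_1(0) = (-1)·(-3)/[(1)·(-1)] = -3
L_2(0) = (-1)·(-2)/[(2)·(1)] = 1
Sum: (-3)·(3) + 0 + 7·(1) = -2

-2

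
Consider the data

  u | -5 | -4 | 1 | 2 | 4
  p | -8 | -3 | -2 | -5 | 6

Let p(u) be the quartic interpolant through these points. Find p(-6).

L_0(-6) = (-2)·(-7)·(-8)·(-10)/[(-1)·(-6)·(-7)·(-9)] = 80/27
L_1(-6) = (-1)·(-7)·(-8)·(-10)/[(1)·(-5)·(-6)·(-8)] = -7/3
L_2(-6) = (-1)·(-2)·(-8)·(-10)/[(6)·(5)·(-1)·(-3)] = 16/9
L_3(-6) = (-1)·(-2)·(-7)·(-10)/[(7)·(6)·(1)·(-2)] = -5/3
L_4(-6) = (-1)·(-2)·(-7)·(-8)/[(9)·(8)·(3)·(2)] = 7/27
Sum: (-8)·(80/27) + (-3)·(-7/3) + (-2)·(16/9) + (-5)·(-5/3) + 6·(7/27) = -280/27

-280/27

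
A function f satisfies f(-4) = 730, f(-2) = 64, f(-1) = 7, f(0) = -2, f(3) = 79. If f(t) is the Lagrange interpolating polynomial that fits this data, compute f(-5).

Evaluate each Lagrange basis at t = -5:
L_0(-5) = (-3)·(-4)·(-5)·(-8)/[(-2)·(-3)·(-4)·(-7)] = 20/7
L_1(-5) = (-1)·(-4)·(-5)·(-8)/[(2)·(-1)·(-2)·(-5)] = -8
L_2(-5) = (-1)·(-3)·(-5)·(-8)/[(3)·(1)·(-1)·(-4)] = 10
L_3(-5) = (-1)·(-3)·(-4)·(-8)/[(4)·(2)·(1)·(-3)] = -4
L_4(-5) = (-1)·(-3)·(-4)·(-5)/[(7)·(5)·(4)·(3)] = 1/7
Sum: 730·(20/7) + 64·(-8) + 7·(10) + (-2)·(-4) + 79·(1/7) = 1663

1663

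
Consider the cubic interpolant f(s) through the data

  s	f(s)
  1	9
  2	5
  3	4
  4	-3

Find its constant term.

Build the Lagrange basis polynomials:
L_0(s) = (s - 2)(s - 3)(s - 4) / [-6] = -(1/6)s^3 + (3/2)s^2 - (13/3)s + 4
L_1(s) = (s - 1)(s - 3)(s - 4) / [2] = (1/2)s^3 - 4s^2 + (19/2)s - 6
L_2(s) = (s - 1)(s - 2)(s - 4) / [-2] = -(1/2)s^3 + (7/2)s^2 - 7s + 4
L_3(s) = (s - 1)(s - 2)(s - 3) / [6] = (1/6)s^3 - s^2 + (11/6)s - 1
f(s) = 9·L_0 + 5·L_1 + 4·L_2 + (-3)·L_3
Only the constant term is needed; take it from each L_i and combine:
9·(4) + 5·(-6) + 4·(4) + (-3)·(-1) = 25

25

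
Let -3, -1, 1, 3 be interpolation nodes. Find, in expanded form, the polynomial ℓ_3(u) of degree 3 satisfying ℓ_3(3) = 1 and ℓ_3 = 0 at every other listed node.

ℓ_3(u) = (1/48)u^3 + (1/16)u^2 - (1/48)u - 1/16

ℓ_3(u) = (u + 3)(u + 1)(u - 1) / [(6)·(4)·(2)]
       = (u^3 + 3u^2 - u - 3) / (48)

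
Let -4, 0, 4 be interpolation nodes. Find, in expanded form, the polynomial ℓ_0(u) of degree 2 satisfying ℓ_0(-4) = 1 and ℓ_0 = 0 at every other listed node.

ℓ_0(u) = u(u - 4) / [(-4)·(-8)]
       = (u^2 - 4u) / (32)

ℓ_0(u) = (1/32)u^2 - (1/8)u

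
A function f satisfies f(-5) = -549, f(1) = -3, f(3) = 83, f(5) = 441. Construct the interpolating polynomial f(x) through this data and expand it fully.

f(x) = 4x^3 - 2x^2 - x - 4

Build the Lagrange basis polynomials:
L_0(x) = (x - 1)(x - 3)(x - 5) / [-480] = -(1/480)x^3 + (3/160)x^2 - (23/480)x + 1/32
L_1(x) = (x + 5)(x - 3)(x - 5) / [48] = (1/48)x^3 - (1/16)x^2 - (25/48)x + 25/16
L_2(x) = (x + 5)(x - 1)(x - 5) / [-32] = -(1/32)x^3 + (1/32)x^2 + (25/32)x - 25/32
L_3(x) = (x + 5)(x - 1)(x - 3) / [80] = (1/80)x^3 + (1/80)x^2 - (17/80)x + 3/16
f(x) = (-549)·L_0 + (-3)·L_1 + 83·L_2 + 441·L_3
  (-549)·L_0(x) = (183/160)x^3 - (1647/160)x^2 + (4209/160)x - 549/32
  (-3)·L_1(x) = -(1/16)x^3 + (3/16)x^2 + (25/16)x - 75/16
  83·L_2(x) = -(83/32)x^3 + (83/32)x^2 + (2075/32)x - 2075/32
  441·L_3(x) = (441/80)x^3 + (441/80)x^2 - (7497/80)x + 1323/16
Adding term by term: 4x^3 - 2x^2 - x - 4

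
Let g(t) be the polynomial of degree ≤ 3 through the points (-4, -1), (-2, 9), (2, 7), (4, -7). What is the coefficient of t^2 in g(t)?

L_0(t) = (t + 2)(t - 2)(t - 4) / [-96] = -(1/96)t^3 + (1/24)t^2 + (1/24)t - 1/6
L_1(t) = (t + 4)(t - 2)(t - 4) / [48] = (1/48)t^3 - (1/24)t^2 - (1/3)t + 2/3
L_2(t) = (t + 4)(t + 2)(t - 4) / [-48] = -(1/48)t^3 - (1/24)t^2 + (1/3)t + 2/3
L_3(t) = (t + 4)(t + 2)(t - 2) / [96] = (1/96)t^3 + (1/24)t^2 - (1/24)t - 1/6
g(t) = (-1)·L_0 + 9·L_1 + 7·L_2 + (-7)·L_3
Only the coefficient of t^2 is needed; take it from each L_i and combine:
(-1)·(1/24) + 9·(-1/24) + 7·(-1/24) + (-7)·(1/24) = -1

-1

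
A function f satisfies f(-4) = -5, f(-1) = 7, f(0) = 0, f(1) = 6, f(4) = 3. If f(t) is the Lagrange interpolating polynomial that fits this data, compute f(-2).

423/20

L_0(-2) = (-1)·(-2)·(-3)·(-6)/[(-3)·(-4)·(-5)·(-8)] = 3/40
L_1(-2) = (2)·(-2)·(-3)·(-6)/[(3)·(-1)·(-2)·(-5)] = 12/5
L_2(-2) = (2)·(-1)·(-3)·(-6)/[(4)·(1)·(-1)·(-4)] = -9/4
L_3(-2) = (2)·(-1)·(-2)·(-6)/[(5)·(2)·(1)·(-3)] = 4/5
L_4(-2) = (2)·(-1)·(-2)·(-3)/[(8)·(5)·(4)·(3)] = -1/40
Sum: (-5)·(3/40) + 7·(12/5) + 0 + 6·(4/5) + 3·(-1/40) = 423/20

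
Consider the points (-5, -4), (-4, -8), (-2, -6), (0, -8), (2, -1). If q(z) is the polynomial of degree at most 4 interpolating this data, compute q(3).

L_0(3) = (7)·(5)·(3)·(1)/[(-1)·(-3)·(-5)·(-7)] = 1
L_1(3) = (8)·(5)·(3)·(1)/[(1)·(-2)·(-4)·(-6)] = -5/2
L_2(3) = (8)·(7)·(3)·(1)/[(3)·(2)·(-2)·(-4)] = 7/2
L_3(3) = (8)·(7)·(5)·(1)/[(5)·(4)·(2)·(-2)] = -7/2
L_4(3) = (8)·(7)·(5)·(3)/[(7)·(6)·(4)·(2)] = 5/2
Sum: (-4)·(1) + (-8)·(-5/2) + (-6)·(7/2) + (-8)·(-7/2) + (-1)·(5/2) = 41/2

41/2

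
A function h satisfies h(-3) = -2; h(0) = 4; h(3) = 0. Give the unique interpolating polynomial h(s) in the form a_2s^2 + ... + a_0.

h(s) = -(5/9)s^2 + (1/3)s + 4

Build the Lagrange basis polynomials:
L_0(s) = s(s - 3) / [18] = (1/18)s^2 - (1/6)s
L_1(s) = (s + 3)(s - 3) / [-9] = -(1/9)s^2 + 1
L_2(s) = (s + 3)s / [18] = (1/18)s^2 + (1/6)s
h(s) = (-2)·L_0 + 4·L_1 + 0·L_2
  (-2)·L_0(s) = -(1/9)s^2 + (1/3)s
  4·L_1(s) = -(4/9)s^2 + 4
  0·L_2(s) = 0
Adding term by term: -(5/9)s^2 + (1/3)s + 4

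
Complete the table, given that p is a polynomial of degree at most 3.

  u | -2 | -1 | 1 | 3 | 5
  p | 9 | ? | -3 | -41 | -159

3

The 4 known values determine p uniquely (degree ≤ 3).
Evaluate each Lagrange basis at u = -1:
L_0(-1) = (-2)·(-4)·(-6)/[(-3)·(-5)·(-7)] = 16/35
L_1(-1) = (1)·(-4)·(-6)/[(3)·(-2)·(-4)] = 1
L_2(-1) = (1)·(-2)·(-6)/[(5)·(2)·(-2)] = -3/5
L_3(-1) = (1)·(-2)·(-4)/[(7)·(4)·(2)] = 1/7
Sum: 9·(16/35) + (-3)·(1) + (-41)·(-3/5) + (-159)·(1/7) = 3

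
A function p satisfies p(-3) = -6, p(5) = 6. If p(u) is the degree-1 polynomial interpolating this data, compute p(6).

Evaluate each Lagrange basis at u = 6:
L_0(6) = (1)/[(-8)] = -1/8
L_1(6) = (9)/[(8)] = 9/8
Sum: (-6)·(-1/8) + 6·(9/8) = 15/2

15/2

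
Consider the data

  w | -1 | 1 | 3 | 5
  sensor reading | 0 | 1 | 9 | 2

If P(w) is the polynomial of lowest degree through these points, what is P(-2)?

Evaluate each Lagrange basis at w = -2:
L_0(-2) = (-3)·(-5)·(-7)/[(-2)·(-4)·(-6)] = 35/16
L_1(-2) = (-1)·(-5)·(-7)/[(2)·(-2)·(-4)] = -35/16
L_2(-2) = (-1)·(-3)·(-7)/[(4)·(2)·(-2)] = 21/16
L_3(-2) = (-1)·(-3)·(-5)/[(6)·(4)·(2)] = -5/16
Sum: 0 + 1·(-35/16) + 9·(21/16) + 2·(-5/16) = 9

9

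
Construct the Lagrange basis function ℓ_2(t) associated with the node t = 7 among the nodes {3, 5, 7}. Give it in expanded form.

ℓ_2(t) = (1/8)t^2 - t + 15/8

ℓ_2(t) = (t - 3)(t - 5) / [(4)·(2)]
       = (t^2 - 8t + 15) / (8)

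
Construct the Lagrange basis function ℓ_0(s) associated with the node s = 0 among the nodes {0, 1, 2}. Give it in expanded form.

ℓ_0(s) = (1/2)s^2 - (3/2)s + 1

ℓ_0(s) = (s - 1)(s - 2) / [(-1)·(-2)]
       = (s^2 - 3s + 2) / (2)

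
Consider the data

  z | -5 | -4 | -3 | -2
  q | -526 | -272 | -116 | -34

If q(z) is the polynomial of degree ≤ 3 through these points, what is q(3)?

L_0(3) = (7)·(6)·(5)/[(-1)·(-2)·(-3)] = -35
L_1(3) = (8)·(6)·(5)/[(1)·(-1)·(-2)] = 120
L_2(3) = (8)·(7)·(5)/[(2)·(1)·(-1)] = -140
L_3(3) = (8)·(7)·(6)/[(3)·(2)·(1)] = 56
Sum: (-526)·(-35) + (-272)·(120) + (-116)·(-140) + (-34)·(56) = 106

106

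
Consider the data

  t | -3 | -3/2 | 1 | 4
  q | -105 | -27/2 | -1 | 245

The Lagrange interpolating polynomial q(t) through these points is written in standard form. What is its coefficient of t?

-2

L_0(t) = (t + 3/2)(t - 1)(t - 4) / [-42] = -(1/42)t^3 + (1/12)t^2 + (1/12)t - 1/7
L_1(t) = (t + 3)(t - 1)(t - 4) / [165/8] = (8/165)t^3 - (16/165)t^2 - (8/15)t + 32/55
L_2(t) = (t + 3)(t + 3/2)(t - 4) / [-30] = -(1/30)t^3 - (1/60)t^2 + (9/20)t + 3/5
L_3(t) = (t + 3)(t + 3/2)(t - 1) / [231/2] = (2/231)t^3 + (1/33)t^2 - 3/77
q(t) = (-105)·L_0 + (-27/2)·L_1 + (-1)·L_2 + 245·L_3
Only the coefficient of t is needed; take it from each L_i and combine:
(-105)·(1/12) + (-27/2)·(-8/15) + (-1)·(9/20) + 245·(0) = -2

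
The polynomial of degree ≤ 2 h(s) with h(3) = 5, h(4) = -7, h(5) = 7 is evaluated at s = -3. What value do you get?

L_0(-3) = (-7)·(-8)/[(-1)·(-2)] = 28
L_1(-3) = (-6)·(-8)/[(1)·(-1)] = -48
L_2(-3) = (-6)·(-7)/[(2)·(1)] = 21
Sum: 5·(28) + (-7)·(-48) + 7·(21) = 623

623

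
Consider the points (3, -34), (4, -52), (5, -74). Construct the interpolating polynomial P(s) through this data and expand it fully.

P(s) = -2s^2 - 4s - 4

Build the Lagrange basis polynomials:
L_0(s) = (s - 4)(s - 5) / [2] = (1/2)s^2 - (9/2)s + 10
L_1(s) = (s - 3)(s - 5) / [-1] = -s^2 + 8s - 15
L_2(s) = (s - 3)(s - 4) / [2] = (1/2)s^2 - (7/2)s + 6
P(s) = (-34)·L_0 + (-52)·L_1 + (-74)·L_2
  (-34)·L_0(s) = -17s^2 + 153s - 340
  (-52)·L_1(s) = 52s^2 - 416s + 780
  (-74)·L_2(s) = -37s^2 + 259s - 444
Adding term by term: -2s^2 - 4s - 4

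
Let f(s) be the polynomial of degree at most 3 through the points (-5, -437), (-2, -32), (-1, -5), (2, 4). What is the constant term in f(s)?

-2

L_0(s) = (s + 2)(s + 1)(s - 2) / [-84] = -(1/84)s^3 - (1/84)s^2 + (1/21)s + 1/21
L_1(s) = (s + 5)(s + 1)(s - 2) / [12] = (1/12)s^3 + (1/3)s^2 - (7/12)s - 5/6
L_2(s) = (s + 5)(s + 2)(s - 2) / [-12] = -(1/12)s^3 - (5/12)s^2 + (1/3)s + 5/3
L_3(s) = (s + 5)(s + 2)(s + 1) / [84] = (1/84)s^3 + (2/21)s^2 + (17/84)s + 5/42
f(s) = (-437)·L_0 + (-32)·L_1 + (-5)·L_2 + 4·L_3
Only the constant term is needed; take it from each L_i and combine:
(-437)·(1/21) + (-32)·(-5/6) + (-5)·(5/3) + 4·(5/42) = -2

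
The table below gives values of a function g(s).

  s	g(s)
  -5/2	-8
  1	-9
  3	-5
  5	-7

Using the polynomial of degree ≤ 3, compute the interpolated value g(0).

-3363/308

Using Newton's divided-difference form:
g[-5/2,1] = (-9 - (-8)) / (1 - (-5/2)) = -2/7
g[1,3] = (-5 - (-9)) / (3 - 1) = 2
g[3,5] = (-7 - (-5)) / (5 - 3) = -1
g[-5/2,1,3] = (2 - (-2/7)) / (3 - (-5/2)) = 32/77
g[1,3,5] = (-1 - 2) / (5 - 1) = -3/4
g[-5/2,1,3,5] = (-3/4 - 32/77) / (5 - (-5/2)) = -359/2310
g(0) = -8 + (-2/7)·(5/2) + (32/77)·(5/2)·(-1) + (-359/2310)·(5/2)·(-1)·(-3) = -3363/308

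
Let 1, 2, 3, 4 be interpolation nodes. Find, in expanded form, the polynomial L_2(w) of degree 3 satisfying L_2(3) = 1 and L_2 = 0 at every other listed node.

L_2(w) = (w - 1)(w - 2)(w - 4) / [(2)·(1)·(-1)]
       = (w^3 - 7w^2 + 14w - 8) / (-2)

L_2(w) = -(1/2)w^3 + (7/2)w^2 - 7w + 4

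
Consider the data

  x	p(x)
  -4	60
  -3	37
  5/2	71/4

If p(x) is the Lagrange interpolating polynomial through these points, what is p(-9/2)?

Evaluate each Lagrange basis at x = -9/2:
L_0(-9/2) = (-3/2)·(-7)/[(-1)·(-13/2)] = 21/13
L_1(-9/2) = (-1/2)·(-7)/[(1)·(-11/2)] = -7/11
L_2(-9/2) = (-1/2)·(-3/2)/[(13/2)·(11/2)] = 3/143
Sum: 60·(21/13) + 37·(-7/11) + 71/4·(3/143) = 295/4

295/4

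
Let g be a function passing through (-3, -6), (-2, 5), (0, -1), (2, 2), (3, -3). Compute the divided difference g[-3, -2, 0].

g[-3,-2] = (5 - (-6)) / (-2 - (-3)) = 11
g[-2,0] = (-1 - 5) / (0 - (-2)) = -3
g[-3,-2,0] = (-3 - 11) / (0 - (-3)) = -14/3

-14/3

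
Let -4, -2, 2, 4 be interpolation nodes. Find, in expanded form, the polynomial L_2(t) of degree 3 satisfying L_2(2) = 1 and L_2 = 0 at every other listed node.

L_2(t) = -(1/48)t^3 - (1/24)t^2 + (1/3)t + 2/3

L_2(t) = (t + 4)(t + 2)(t - 4) / [(6)·(4)·(-2)]
       = (t^3 + 2t^2 - 16t - 32) / (-48)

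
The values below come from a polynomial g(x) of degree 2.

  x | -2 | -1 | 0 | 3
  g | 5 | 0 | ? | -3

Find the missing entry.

The 3 known values determine g uniquely (degree ≤ 2).
Evaluate each Lagrange basis at x = 0:
L_0(0) = (1)·(-3)/[(-1)·(-5)] = -3/5
L_1(0) = (2)·(-3)/[(1)·(-4)] = 3/2
L_2(0) = (2)·(1)/[(5)·(4)] = 1/10
Sum: 5·(-3/5) + 0 + (-3)·(1/10) = -33/10

-33/10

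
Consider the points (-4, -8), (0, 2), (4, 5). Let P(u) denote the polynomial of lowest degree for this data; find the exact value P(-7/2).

-815/128

L_0(-7/2) = (-7/2)·(-15/2)/[(-4)·(-8)] = 105/128
L_1(-7/2) = (1/2)·(-15/2)/[(4)·(-4)] = 15/64
L_2(-7/2) = (1/2)·(-7/2)/[(8)·(4)] = -7/128
Sum: (-8)·(105/128) + 2·(15/64) + 5·(-7/128) = -815/128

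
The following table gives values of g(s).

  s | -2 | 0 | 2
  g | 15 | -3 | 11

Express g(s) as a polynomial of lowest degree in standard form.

g(s) = 4s^2 - s - 3

Newton's divided differences:
g[-2,0] = (-3 - 15) / (0 - (-2)) = -9
g[0,2] = (11 - (-3)) / (2 - 0) = 7
g[-2,0,2] = (7 - (-9)) / (2 - (-2)) = 4
g(s) = 15 + (-9)·(s + 2) + 4·(s + 2)s
Expanding: g(s) = 4s^2 - s - 3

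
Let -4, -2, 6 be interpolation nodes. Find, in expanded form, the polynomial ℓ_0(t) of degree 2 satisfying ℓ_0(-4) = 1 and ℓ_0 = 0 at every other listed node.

ℓ_0(t) = (1/20)t^2 - (1/5)t - 3/5

ℓ_0(t) = (t + 2)(t - 6) / [(-2)·(-10)]
       = (t^2 - 4t - 12) / (20)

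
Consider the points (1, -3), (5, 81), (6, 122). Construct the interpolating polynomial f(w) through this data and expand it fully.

Newton's divided differences:
f[1,5] = (81 - (-3)) / (5 - 1) = 21
f[5,6] = (122 - 81) / (6 - 5) = 41
f[1,5,6] = (41 - 21) / (6 - 1) = 4
f(w) = -3 + 21·(w - 1) + 4·(w - 1)(w - 5)
Expanding: f(w) = 4w^2 - 3w - 4

f(w) = 4w^2 - 3w - 4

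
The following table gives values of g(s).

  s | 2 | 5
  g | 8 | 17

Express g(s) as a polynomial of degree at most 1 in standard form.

L_0(s) = (s - 5) / [-3] = -(1/3)s + 5/3
L_1(s) = (s - 2) / [3] = (1/3)s - 2/3
g(s) = 8·L_0 + 17·L_1
  8·L_0(s) = -(8/3)s + 40/3
  17·L_1(s) = (17/3)s - 34/3
Adding term by term: 3s + 2

g(s) = 3s + 2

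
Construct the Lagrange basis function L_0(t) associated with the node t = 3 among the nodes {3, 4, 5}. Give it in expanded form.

L_0(t) = (1/2)t^2 - (9/2)t + 10

L_0(t) = (t - 4)(t - 5) / [(-1)·(-2)]
       = (t^2 - 9t + 20) / (2)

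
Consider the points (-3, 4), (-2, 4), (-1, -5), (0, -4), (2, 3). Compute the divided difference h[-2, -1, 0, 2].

h[-2,-1] = (-5 - 4) / (-1 - (-2)) = -9
h[-1,0] = (-4 - (-5)) / (0 - (-1)) = 1
h[0,2] = (3 - (-4)) / (2 - 0) = 7/2
h[-2,-1,0] = (1 - (-9)) / (0 - (-2)) = 5
h[-1,0,2] = (7/2 - 1) / (2 - (-1)) = 5/6
h[-2,-1,0,2] = (5/6 - 5) / (2 - (-2)) = -25/24

-25/24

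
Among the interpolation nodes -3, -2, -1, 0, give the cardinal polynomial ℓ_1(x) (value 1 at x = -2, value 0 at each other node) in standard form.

ℓ_1(x) = (1/2)x^3 + 2x^2 + (3/2)x

ℓ_1(x) = (x + 3)(x + 1)x / [(1)·(-1)·(-2)]
       = (x^3 + 4x^2 + 3x) / (2)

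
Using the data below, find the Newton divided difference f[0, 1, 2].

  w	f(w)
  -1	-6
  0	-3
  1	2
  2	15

4

f[0,1] = (2 - (-3)) / (1 - 0) = 5
f[1,2] = (15 - 2) / (2 - 1) = 13
f[0,1,2] = (13 - 5) / (2 - 0) = 4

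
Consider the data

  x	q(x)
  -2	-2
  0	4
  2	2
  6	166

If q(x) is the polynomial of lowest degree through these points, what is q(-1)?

Evaluate each Lagrange basis at x = -1:
L_0(-1) = (-1)·(-3)·(-7)/[(-2)·(-4)·(-8)] = 21/64
L_1(-1) = (1)·(-3)·(-7)/[(2)·(-2)·(-6)] = 7/8
L_2(-1) = (1)·(-1)·(-7)/[(4)·(2)·(-4)] = -7/32
L_3(-1) = (1)·(-1)·(-3)/[(8)·(6)·(4)] = 1/64
Sum: (-2)·(21/64) + 4·(7/8) + 2·(-7/32) + 166·(1/64) = 5

5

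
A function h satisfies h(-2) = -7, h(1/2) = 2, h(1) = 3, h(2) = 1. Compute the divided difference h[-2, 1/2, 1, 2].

h[-2,1/2] = (2 - (-7)) / (1/2 - (-2)) = 18/5
h[1/2,1] = (3 - 2) / (1 - 1/2) = 2
h[1,2] = (1 - 3) / (2 - 1) = -2
h[-2,1/2,1] = (2 - 18/5) / (1 - (-2)) = -8/15
h[1/2,1,2] = (-2 - 2) / (2 - 1/2) = -8/3
h[-2,1/2,1,2] = (-8/3 - (-8/15)) / (2 - (-2)) = -8/15

-8/15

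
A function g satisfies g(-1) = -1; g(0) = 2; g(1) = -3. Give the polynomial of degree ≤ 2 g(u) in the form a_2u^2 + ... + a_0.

g(u) = -4u^2 - u + 2

Newton's divided differences:
g[-1,0] = (2 - (-1)) / (0 - (-1)) = 3
g[0,1] = (-3 - 2) / (1 - 0) = -5
g[-1,0,1] = (-5 - 3) / (1 - (-1)) = -4
g(u) = -1 + 3·(u + 1) + (-4)·(u + 1)u
Expanding: g(u) = -4u^2 - u + 2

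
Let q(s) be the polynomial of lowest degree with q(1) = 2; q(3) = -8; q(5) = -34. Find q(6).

-53

L_0(6) = (3)·(1)/[(-2)·(-4)] = 3/8
L_1(6) = (5)·(1)/[(2)·(-2)] = -5/4
L_2(6) = (5)·(3)/[(4)·(2)] = 15/8
Sum: 2·(3/8) + (-8)·(-5/4) + (-34)·(15/8) = -53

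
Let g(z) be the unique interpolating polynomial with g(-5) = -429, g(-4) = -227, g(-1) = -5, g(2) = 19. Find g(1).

Evaluate each Lagrange basis at z = 1:
L_0(1) = (5)·(2)·(-1)/[(-1)·(-4)·(-7)] = 5/14
L_1(1) = (6)·(2)·(-1)/[(1)·(-3)·(-6)] = -2/3
L_2(1) = (6)·(5)·(-1)/[(4)·(3)·(-3)] = 5/6
L_3(1) = (6)·(5)·(2)/[(7)·(6)·(3)] = 10/21
Sum: (-429)·(5/14) + (-227)·(-2/3) + (-5)·(5/6) + 19·(10/21) = 3

3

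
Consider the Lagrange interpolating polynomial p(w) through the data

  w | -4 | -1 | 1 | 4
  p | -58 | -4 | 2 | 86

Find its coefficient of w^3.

The leading coefficient equals the top divided difference p[-4,-1,1,4].
p[-4,-1] = (-4 - (-58)) / (-1 - (-4)) = 18
p[-1,1] = (2 - (-4)) / (1 - (-1)) = 3
p[1,4] = (86 - 2) / (4 - 1) = 28
p[-4,-1,1] = (3 - 18) / (1 - (-4)) = -3
p[-1,1,4] = (28 - 3) / (4 - (-1)) = 5
p[-4,-1,1,4] = (5 - (-3)) / (4 - (-4)) = 1

1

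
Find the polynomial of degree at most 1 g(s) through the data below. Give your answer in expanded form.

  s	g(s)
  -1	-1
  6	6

g(s) = s

Build the Lagrange basis polynomials:
L_0(s) = (s - 6) / [-7] = -(1/7)s + 6/7
L_1(s) = (s + 1) / [7] = (1/7)s + 1/7
g(s) = (-1)·L_0 + 6·L_1
  (-1)·L_0(s) = (1/7)s - 6/7
  6·L_1(s) = (6/7)s + 6/7
Adding term by term: s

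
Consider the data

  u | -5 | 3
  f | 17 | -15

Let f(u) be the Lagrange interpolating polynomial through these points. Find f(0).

Evaluate each Lagrange basis at u = 0:
L_0(0) = (-3)/[(-8)] = 3/8
L_1(0) = (5)/[(8)] = 5/8
Sum: 17·(3/8) + (-15)·(5/8) = -3

-3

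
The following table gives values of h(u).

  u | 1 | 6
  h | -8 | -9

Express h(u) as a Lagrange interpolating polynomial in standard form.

h(u) = -(1/5)u - 39/5

Build the Lagrange basis polynomials:
L_0(u) = (u - 6) / [-5] = -(1/5)u + 6/5
L_1(u) = (u - 1) / [5] = (1/5)u - 1/5
h(u) = (-8)·L_0 + (-9)·L_1
  (-8)·L_0(u) = (8/5)u - 48/5
  (-9)·L_1(u) = -(9/5)u + 9/5
Adding term by term: -(1/5)u - 39/5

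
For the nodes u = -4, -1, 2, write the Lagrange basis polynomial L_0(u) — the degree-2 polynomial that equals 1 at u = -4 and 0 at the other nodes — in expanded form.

L_0(u) = (u + 1)(u - 2) / [(-3)·(-6)]
       = (u^2 - u - 2) / (18)

L_0(u) = (1/18)u^2 - (1/18)u - 1/9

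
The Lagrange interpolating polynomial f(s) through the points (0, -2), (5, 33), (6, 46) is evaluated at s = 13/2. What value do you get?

213/4

L_0(13/2) = (3/2)·(1/2)/[(-5)·(-6)] = 1/40
L_1(13/2) = (13/2)·(1/2)/[(5)·(-1)] = -13/20
L_2(13/2) = (13/2)·(3/2)/[(6)·(1)] = 13/8
Sum: (-2)·(1/40) + 33·(-13/20) + 46·(13/8) = 213/4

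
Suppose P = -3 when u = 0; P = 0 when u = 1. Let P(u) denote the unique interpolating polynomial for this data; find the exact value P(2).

L_0(2) = (1)/[(-1)] = -1
L_1(2) = (2)/[(1)] = 2
Sum: (-3)·(-1) + 0 = 3

3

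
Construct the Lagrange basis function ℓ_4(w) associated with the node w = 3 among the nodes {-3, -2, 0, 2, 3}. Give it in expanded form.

ℓ_4(w) = (w + 3)(w + 2)w(w - 2) / [(6)·(5)·(3)·(1)]
       = (w^4 + 3w^3 - 4w^2 - 12w) / (90)

ℓ_4(w) = (1/90)w^4 + (1/30)w^3 - (2/45)w^2 - (2/15)w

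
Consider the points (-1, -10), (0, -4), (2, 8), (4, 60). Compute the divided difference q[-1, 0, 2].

q[-1,0] = (-4 - (-10)) / (0 - (-1)) = 6
q[0,2] = (8 - (-4)) / (2 - 0) = 6
q[-1,0,2] = (6 - 6) / (2 - (-1)) = 0

0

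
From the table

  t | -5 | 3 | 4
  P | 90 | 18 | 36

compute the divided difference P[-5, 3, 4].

3

P[-5,3] = (18 - 90) / (3 - (-5)) = -9
P[3,4] = (36 - 18) / (4 - 3) = 18
P[-5,3,4] = (18 - (-9)) / (4 - (-5)) = 3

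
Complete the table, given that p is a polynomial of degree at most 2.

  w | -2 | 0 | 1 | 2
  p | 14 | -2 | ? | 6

The 3 known values determine p uniquely (degree ≤ 2).
Evaluate each Lagrange basis at w = 1:
L_0(1) = (1)·(-1)/[(-2)·(-4)] = -1/8
L_1(1) = (3)·(-1)/[(2)·(-2)] = 3/4
L_2(1) = (3)·(1)/[(4)·(2)] = 3/8
Sum: 14·(-1/8) + (-2)·(3/4) + 6·(3/8) = -1

-1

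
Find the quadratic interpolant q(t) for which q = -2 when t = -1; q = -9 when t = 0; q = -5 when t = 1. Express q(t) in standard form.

Build the Lagrange basis polynomials:
L_0(t) = t(t - 1) / [2] = (1/2)t^2 - (1/2)t
L_1(t) = (t + 1)(t - 1) / [-1] = -t^2 + 1
L_2(t) = (t + 1)t / [2] = (1/2)t^2 + (1/2)t
q(t) = (-2)·L_0 + (-9)·L_1 + (-5)·L_2
  (-2)·L_0(t) = -t^2 + t
  (-9)·L_1(t) = 9t^2 - 9
  (-5)·L_2(t) = -(5/2)t^2 - (5/2)t
Adding term by term: (11/2)t^2 - (3/2)t - 9

q(t) = (11/2)t^2 - (3/2)t - 9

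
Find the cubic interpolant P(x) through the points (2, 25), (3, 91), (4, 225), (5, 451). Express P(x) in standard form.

P(x) = 4x^3 - 2x^2 + 1

Build the Lagrange basis polynomials:
L_0(x) = (x - 3)(x - 4)(x - 5) / [-6] = -(1/6)x^3 + 2x^2 - (47/6)x + 10
L_1(x) = (x - 2)(x - 4)(x - 5) / [2] = (1/2)x^3 - (11/2)x^2 + 19x - 20
L_2(x) = (x - 2)(x - 3)(x - 5) / [-2] = -(1/2)x^3 + 5x^2 - (31/2)x + 15
L_3(x) = (x - 2)(x - 3)(x - 4) / [6] = (1/6)x^3 - (3/2)x^2 + (13/3)x - 4
P(x) = 25·L_0 + 91·L_1 + 225·L_2 + 451·L_3
  25·L_0(x) = -(25/6)x^3 + 50x^2 - (1175/6)x + 250
  91·L_1(x) = (91/2)x^3 - (1001/2)x^2 + 1729x - 1820
  225·L_2(x) = -(225/2)x^3 + 1125x^2 - (6975/2)x + 3375
  451·L_3(x) = (451/6)x^3 - (1353/2)x^2 + (5863/3)x - 1804
Adding term by term: 4x^3 - 2x^2 + 1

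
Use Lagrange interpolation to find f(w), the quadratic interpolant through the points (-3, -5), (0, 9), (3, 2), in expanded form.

L_0(w) = w(w - 3) / [18] = (1/18)w^2 - (1/6)w
L_1(w) = (w + 3)(w - 3) / [-9] = -(1/9)w^2 + 1
L_2(w) = (w + 3)w / [18] = (1/18)w^2 + (1/6)w
f(w) = (-5)·L_0 + 9·L_1 + 2·L_2
  (-5)·L_0(w) = -(5/18)w^2 + (5/6)w
  9·L_1(w) = -w^2 + 9
  2·L_2(w) = (1/9)w^2 + (1/3)w
Adding term by term: -(7/6)w^2 + (7/6)w + 9

f(w) = -(7/6)w^2 + (7/6)w + 9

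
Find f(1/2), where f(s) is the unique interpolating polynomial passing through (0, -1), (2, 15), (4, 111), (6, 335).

Evaluate each Lagrange basis at s = 1/2:
L_0(1/2) = (-3/2)·(-7/2)·(-11/2)/[(-2)·(-4)·(-6)] = 77/128
L_1(1/2) = (1/2)·(-7/2)·(-11/2)/[(2)·(-2)·(-4)] = 77/128
L_2(1/2) = (1/2)·(-3/2)·(-11/2)/[(4)·(2)·(-2)] = -33/128
L_3(1/2) = (1/2)·(-3/2)·(-7/2)/[(6)·(4)·(2)] = 7/128
Sum: (-1)·(77/128) + 15·(77/128) + 111·(-33/128) + 335·(7/128) = -15/8

-15/8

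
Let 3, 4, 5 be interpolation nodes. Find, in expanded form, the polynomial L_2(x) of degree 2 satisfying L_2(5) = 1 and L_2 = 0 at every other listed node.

L_2(x) = (1/2)x^2 - (7/2)x + 6

L_2(x) = (x - 3)(x - 4) / [(2)·(1)]
       = (x^2 - 7x + 12) / (2)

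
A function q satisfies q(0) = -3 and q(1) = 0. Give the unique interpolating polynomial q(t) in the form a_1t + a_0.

L_0(t) = (t - 1) / [-1] = -t + 1
L_1(t) = t / [1] = t
q(t) = (-3)·L_0 + 0·L_1
  (-3)·L_0(t) = 3t - 3
  0·L_1(t) = 0
Adding term by term: 3t - 3

q(t) = 3t - 3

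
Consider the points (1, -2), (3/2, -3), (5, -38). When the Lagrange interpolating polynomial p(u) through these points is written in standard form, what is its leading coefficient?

-2

L_0(u) = (u - 3/2)(u - 5) / [2] = (1/2)u^2 - (13/4)u + 15/4
L_1(u) = (u - 1)(u - 5) / [-7/4] = -(4/7)u^2 + (24/7)u - 20/7
L_2(u) = (u - 1)(u - 3/2) / [14] = (1/14)u^2 - (5/28)u + 3/28
p(u) = (-2)·L_0 + (-3)·L_1 + (-38)·L_2
Only the coefficient of u^2 is needed; take it from each L_i and combine:
(-2)·(1/2) + (-3)·(-4/7) + (-38)·(1/14) = -2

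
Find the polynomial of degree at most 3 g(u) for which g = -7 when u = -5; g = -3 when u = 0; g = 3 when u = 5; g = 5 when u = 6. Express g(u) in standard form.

g(u) = (7/825)u^3 + (1/25)u^2 + (26/33)u - 3

Build the Lagrange basis polynomials:
L_0(u) = u(u - 5)(u - 6) / [-550] = -(1/550)u^3 + (1/50)u^2 - (3/55)u
L_1(u) = (u + 5)(u - 5)(u - 6) / [150] = (1/150)u^3 - (1/25)u^2 - (1/6)u + 1
L_2(u) = (u + 5)u(u - 6) / [-50] = -(1/50)u^3 + (1/50)u^2 + (3/5)u
L_3(u) = (u + 5)u(u - 5) / [66] = (1/66)u^3 - (25/66)u
g(u) = (-7)·L_0 + (-3)·L_1 + 3·L_2 + 5·L_3
  (-7)·L_0(u) = (7/550)u^3 - (7/50)u^2 + (21/55)u
  (-3)·L_1(u) = -(1/50)u^3 + (3/25)u^2 + (1/2)u - 3
  3·L_2(u) = -(3/50)u^3 + (3/50)u^2 + (9/5)u
  5·L_3(u) = (5/66)u^3 - (125/66)u
Adding term by term: (7/825)u^3 + (1/25)u^2 + (26/33)u - 3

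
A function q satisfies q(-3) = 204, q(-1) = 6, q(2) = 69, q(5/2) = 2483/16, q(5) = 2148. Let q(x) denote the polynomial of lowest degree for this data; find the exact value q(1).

Evaluate each Lagrange basis at x = 1:
L_0(1) = (2)·(-1)·(-3/2)·(-4)/[(-2)·(-5)·(-11/2)·(-8)] = -3/110
L_1(1) = (4)·(-1)·(-3/2)·(-4)/[(2)·(-3)·(-7/2)·(-6)] = 4/21
L_2(1) = (4)·(2)·(-3/2)·(-4)/[(5)·(3)·(-1/2)·(-3)] = 32/15
L_3(1) = (4)·(2)·(-1)·(-4)/[(11/2)·(7/2)·(1/2)·(-5/2)] = -512/385
L_4(1) = (4)·(2)·(-1)·(-3/2)/[(8)·(6)·(3)·(5/2)] = 1/30
Sum: 204·(-3/110) + 6·(4/21) + 69·(32/15) + 2483/16·(-512/385) + 2148·(1/30) = 8

8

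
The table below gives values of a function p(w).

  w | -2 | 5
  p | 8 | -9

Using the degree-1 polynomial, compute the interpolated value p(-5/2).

Evaluate each Lagrange basis at w = -5/2:
L_0(-5/2) = (-15/2)/[(-7)] = 15/14
L_1(-5/2) = (-1/2)/[(7)] = -1/14
Sum: 8·(15/14) + (-9)·(-1/14) = 129/14

129/14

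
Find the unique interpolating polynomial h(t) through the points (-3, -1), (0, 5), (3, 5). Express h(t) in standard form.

h(t) = -(1/3)t^2 + t + 5

L_0(t) = t(t - 3) / [18] = (1/18)t^2 - (1/6)t
L_1(t) = (t + 3)(t - 3) / [-9] = -(1/9)t^2 + 1
L_2(t) = (t + 3)t / [18] = (1/18)t^2 + (1/6)t
h(t) = (-1)·L_0 + 5·L_1 + 5·L_2
  (-1)·L_0(t) = -(1/18)t^2 + (1/6)t
  5·L_1(t) = -(5/9)t^2 + 5
  5·L_2(t) = (5/18)t^2 + (5/6)t
Adding term by term: -(1/3)t^2 + t + 5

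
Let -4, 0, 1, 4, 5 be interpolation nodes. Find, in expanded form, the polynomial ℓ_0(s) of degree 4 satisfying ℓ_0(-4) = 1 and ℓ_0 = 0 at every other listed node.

ℓ_0(s) = s(s - 1)(s - 4)(s - 5) / [(-4)·(-5)·(-8)·(-9)]
       = (s^4 - 10s^3 + 29s^2 - 20s) / (1440)

ℓ_0(s) = (1/1440)s^4 - (1/144)s^3 + (29/1440)s^2 - (1/72)s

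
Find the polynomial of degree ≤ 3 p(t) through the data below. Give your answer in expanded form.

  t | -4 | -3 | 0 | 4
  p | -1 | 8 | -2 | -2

Newton's divided differences:
p[-4,-3] = (8 - (-1)) / (-3 - (-4)) = 9
p[-3,0] = (-2 - 8) / (0 - (-3)) = -10/3
p[0,4] = (-2 - (-2)) / (4 - 0) = 0
p[-4,-3,0] = (-10/3 - 9) / (0 - (-4)) = -37/12
p[-3,0,4] = (0 - (-10/3)) / (4 - (-3)) = 10/21
p[-4,-3,0,4] = (10/21 - (-37/12)) / (4 - (-4)) = 299/672
p(t) = -1 + 9·(t + 4) + (-37/12)·(t + 4)(t + 3) + (299/672)·(t + 4)(t + 3)t
Expanding: p(t) = (299/672)t^3 + (1/32)t^2 - (1217/168)t - 2

p(t) = (299/672)t^3 + (1/32)t^2 - (1217/168)t - 2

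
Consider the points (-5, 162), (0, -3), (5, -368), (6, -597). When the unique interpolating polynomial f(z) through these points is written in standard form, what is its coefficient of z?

-3

L_0(z) = z(z - 5)(z - 6) / [-550] = -(1/550)z^3 + (1/50)z^2 - (3/55)z
L_1(z) = (z + 5)(z - 5)(z - 6) / [150] = (1/150)z^3 - (1/25)z^2 - (1/6)z + 1
L_2(z) = (z + 5)z(z - 6) / [-50] = -(1/50)z^3 + (1/50)z^2 + (3/5)z
L_3(z) = (z + 5)z(z - 5) / [66] = (1/66)z^3 - (25/66)z
f(z) = 162·L_0 + (-3)·L_1 + (-368)·L_2 + (-597)·L_3
Only the coefficient of z is needed; take it from each L_i and combine:
162·(-3/55) + (-3)·(-1/6) + (-368)·(3/5) + (-597)·(-25/66) = -3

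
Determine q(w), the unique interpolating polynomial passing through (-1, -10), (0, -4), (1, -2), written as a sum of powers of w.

L_0(w) = w(w - 1) / [2] = (1/2)w^2 - (1/2)w
L_1(w) = (w + 1)(w - 1) / [-1] = -w^2 + 1
L_2(w) = (w + 1)w / [2] = (1/2)w^2 + (1/2)w
q(w) = (-10)·L_0 + (-4)·L_1 + (-2)·L_2
  (-10)·L_0(w) = -5w^2 + 5w
  (-4)·L_1(w) = 4w^2 - 4
  (-2)·L_2(w) = -w^2 - w
Adding term by term: -2w^2 + 4w - 4

q(w) = -2w^2 + 4w - 4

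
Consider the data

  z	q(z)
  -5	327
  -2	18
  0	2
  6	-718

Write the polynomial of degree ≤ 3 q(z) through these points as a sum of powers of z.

q(z) = -3z^3 - 2z^2 + 2

Build the Lagrange basis polynomials:
L_0(z) = (z + 2)z(z - 6) / [-165] = -(1/165)z^3 + (4/165)z^2 + (4/55)z
L_1(z) = (z + 5)z(z - 6) / [48] = (1/48)z^3 - (1/48)z^2 - (5/8)z
L_2(z) = (z + 5)(z + 2)(z - 6) / [-60] = -(1/60)z^3 - (1/60)z^2 + (8/15)z + 1
L_3(z) = (z + 5)(z + 2)z / [528] = (1/528)z^3 + (7/528)z^2 + (5/264)z
q(z) = 327·L_0 + 18·L_1 + 2·L_2 + (-718)·L_3
  327·L_0(z) = -(109/55)z^3 + (436/55)z^2 + (1308/55)z
  18·L_1(z) = (3/8)z^3 - (3/8)z^2 - (45/4)z
  2·L_2(z) = -(1/30)z^3 - (1/30)z^2 + (16/15)z + 2
  (-718)·L_3(z) = -(359/264)z^3 - (2513/264)z^2 - (1795/132)z
Adding term by term: -3z^3 - 2z^2 + 2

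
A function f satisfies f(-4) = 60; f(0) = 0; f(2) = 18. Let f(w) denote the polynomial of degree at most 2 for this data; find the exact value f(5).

105

Evaluate each Lagrange basis at w = 5:
L_0(5) = (5)·(3)/[(-4)·(-6)] = 5/8
L_1(5) = (9)·(3)/[(4)·(-2)] = -27/8
L_2(5) = (9)·(5)/[(6)·(2)] = 15/4
Sum: 60·(5/8) + 0 + 18·(15/4) = 105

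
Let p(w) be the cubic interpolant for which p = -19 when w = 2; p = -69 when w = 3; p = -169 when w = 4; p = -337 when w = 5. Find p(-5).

443

L_0(-5) = (-8)·(-9)·(-10)/[(-1)·(-2)·(-3)] = 120
L_1(-5) = (-7)·(-9)·(-10)/[(1)·(-1)·(-2)] = -315
L_2(-5) = (-7)·(-8)·(-10)/[(2)·(1)·(-1)] = 280
L_3(-5) = (-7)·(-8)·(-9)/[(3)·(2)·(1)] = -84
Sum: (-19)·(120) + (-69)·(-315) + (-169)·(280) + (-337)·(-84) = 443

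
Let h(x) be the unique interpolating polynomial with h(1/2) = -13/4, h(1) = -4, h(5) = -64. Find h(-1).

-10

Evaluate each Lagrange basis at x = -1:
L_0(-1) = (-2)·(-6)/[(-1/2)·(-9/2)] = 16/3
L_1(-1) = (-3/2)·(-6)/[(1/2)·(-4)] = -9/2
L_2(-1) = (-3/2)·(-2)/[(9/2)·(4)] = 1/6
Sum: (-13/4)·(16/3) + (-4)·(-9/2) + (-64)·(1/6) = -10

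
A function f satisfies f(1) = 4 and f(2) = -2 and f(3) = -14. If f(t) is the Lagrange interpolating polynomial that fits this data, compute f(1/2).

Evaluate each Lagrange basis at t = 1/2:
L_0(1/2) = (-3/2)·(-5/2)/[(-1)·(-2)] = 15/8
L_1(1/2) = (-1/2)·(-5/2)/[(1)·(-1)] = -5/4
L_2(1/2) = (-1/2)·(-3/2)/[(2)·(1)] = 3/8
Sum: 4·(15/8) + (-2)·(-5/4) + (-14)·(3/8) = 19/4

19/4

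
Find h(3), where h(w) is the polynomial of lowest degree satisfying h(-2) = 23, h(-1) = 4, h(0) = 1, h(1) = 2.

Evaluate each Lagrange basis at w = 3:
L_0(3) = (4)·(3)·(2)/[(-1)·(-2)·(-3)] = -4
L_1(3) = (5)·(3)·(2)/[(1)·(-1)·(-2)] = 15
L_2(3) = (5)·(4)·(2)/[(2)·(1)·(-1)] = -20
L_3(3) = (5)·(4)·(3)/[(3)·(2)·(1)] = 10
Sum: 23·(-4) + 4·(15) + 1·(-20) + 2·(10) = -32

-32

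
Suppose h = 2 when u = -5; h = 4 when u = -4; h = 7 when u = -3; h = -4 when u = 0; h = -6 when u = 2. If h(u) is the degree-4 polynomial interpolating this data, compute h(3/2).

-1037/112

Evaluate each Lagrange basis at u = 3/2:
L_0(3/2) = (11/2)·(9/2)·(3/2)·(-1/2)/[(-1)·(-2)·(-5)·(-7)] = -297/1120
L_1(3/2) = (13/2)·(9/2)·(3/2)·(-1/2)/[(1)·(-1)·(-4)·(-6)] = 117/128
L_2(3/2) = (13/2)·(11/2)·(3/2)·(-1/2)/[(2)·(1)·(-3)·(-5)] = -143/160
L_3(3/2) = (13/2)·(11/2)·(9/2)·(-1/2)/[(5)·(4)·(3)·(-2)] = 429/640
L_4(3/2) = (13/2)·(11/2)·(9/2)·(3/2)/[(7)·(6)·(5)·(2)] = 1287/2240
Sum: 2·(-297/1120) + 4·(117/128) + 7·(-143/160) + (-4)·(429/640) + (-6)·(1287/2240) = -1037/112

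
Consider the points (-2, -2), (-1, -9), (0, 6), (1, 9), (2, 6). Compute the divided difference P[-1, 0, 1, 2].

P[-1,0] = (6 - (-9)) / (0 - (-1)) = 15
P[0,1] = (9 - 6) / (1 - 0) = 3
P[1,2] = (6 - 9) / (2 - 1) = -3
P[-1,0,1] = (3 - 15) / (1 - (-1)) = -6
P[0,1,2] = (-3 - 3) / (2 - 0) = -3
P[-1,0,1,2] = (-3 - (-6)) / (2 - (-1)) = 1

1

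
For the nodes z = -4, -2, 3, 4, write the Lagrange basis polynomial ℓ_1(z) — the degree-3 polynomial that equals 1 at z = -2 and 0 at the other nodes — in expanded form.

ℓ_1(z) = (1/60)z^3 - (1/20)z^2 - (4/15)z + 4/5

ℓ_1(z) = (z + 4)(z - 3)(z - 4) / [(2)·(-5)·(-6)]
       = (z^3 - 3z^2 - 16z + 48) / (60)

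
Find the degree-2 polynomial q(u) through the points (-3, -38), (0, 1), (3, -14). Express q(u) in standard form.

Build the Lagrange basis polynomials:
L_0(u) = u(u - 3) / [18] = (1/18)u^2 - (1/6)u
L_1(u) = (u + 3)(u - 3) / [-9] = -(1/9)u^2 + 1
L_2(u) = (u + 3)u / [18] = (1/18)u^2 + (1/6)u
q(u) = (-38)·L_0 + 1·L_1 + (-14)·L_2
  (-38)·L_0(u) = -(19/9)u^2 + (19/3)u
  1·L_1(u) = -(1/9)u^2 + 1
  (-14)·L_2(u) = -(7/9)u^2 - (7/3)u
Adding term by term: -3u^2 + 4u + 1

q(u) = -3u^2 + 4u + 1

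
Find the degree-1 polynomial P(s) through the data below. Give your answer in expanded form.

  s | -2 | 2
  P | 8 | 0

Build the Lagrange basis polynomials:
L_0(s) = (s - 2) / [-4] = -(1/4)s + 1/2
L_1(s) = (s + 2) / [4] = (1/4)s + 1/2
P(s) = 8·L_0 + 0·L_1
  8·L_0(s) = -2s + 4
  0·L_1(s) = 0
Adding term by term: -2s + 4

P(s) = -2s + 4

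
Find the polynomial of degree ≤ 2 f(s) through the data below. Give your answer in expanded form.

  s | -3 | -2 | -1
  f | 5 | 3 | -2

f(s) = -(3/2)s^2 - (19/2)s - 10

Newton's divided differences:
f[-3,-2] = (3 - 5) / (-2 - (-3)) = -2
f[-2,-1] = (-2 - 3) / (-1 - (-2)) = -5
f[-3,-2,-1] = (-5 - (-2)) / (-1 - (-3)) = -3/2
f(s) = 5 + (-2)·(s + 3) + (-3/2)·(s + 3)(s + 2)
Expanding: f(s) = -(3/2)s^2 - (19/2)s - 10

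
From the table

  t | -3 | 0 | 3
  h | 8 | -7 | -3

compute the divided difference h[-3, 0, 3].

h[-3,0] = (-7 - 8) / (0 - (-3)) = -5
h[0,3] = (-3 - (-7)) / (3 - 0) = 4/3
h[-3,0,3] = (4/3 - (-5)) / (3 - (-3)) = 19/18

19/18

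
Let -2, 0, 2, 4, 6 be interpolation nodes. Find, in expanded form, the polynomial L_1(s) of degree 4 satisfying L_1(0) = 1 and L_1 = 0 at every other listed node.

L_1(s) = -(1/96)s^4 + (5/48)s^3 - (5/24)s^2 - (5/12)s + 1

L_1(s) = (s + 2)(s - 2)(s - 4)(s - 6) / [(2)·(-2)·(-4)·(-6)]
       = (s^4 - 10s^3 + 20s^2 + 40s - 96) / (-96)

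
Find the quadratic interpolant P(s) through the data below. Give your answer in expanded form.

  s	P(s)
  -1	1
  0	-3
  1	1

P(s) = 4s^2 - 3

L_0(s) = s(s - 1) / [2] = (1/2)s^2 - (1/2)s
L_1(s) = (s + 1)(s - 1) / [-1] = -s^2 + 1
L_2(s) = (s + 1)s / [2] = (1/2)s^2 + (1/2)s
P(s) = 1·L_0 + (-3)·L_1 + 1·L_2
  1·L_0(s) = (1/2)s^2 - (1/2)s
  (-3)·L_1(s) = 3s^2 - 3
  1·L_2(s) = (1/2)s^2 + (1/2)s
Adding term by term: 4s^2 - 3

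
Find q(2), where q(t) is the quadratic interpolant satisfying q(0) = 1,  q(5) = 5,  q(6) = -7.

77/5

Using Newton's divided-difference form:
q[0,5] = (5 - 1) / (5 - 0) = 4/5
q[5,6] = (-7 - 5) / (6 - 5) = -12
q[0,5,6] = (-12 - 4/5) / (6 - 0) = -32/15
q(2) = 1 + (4/5)·(2) + (-32/15)·(2)·(-3) = 77/5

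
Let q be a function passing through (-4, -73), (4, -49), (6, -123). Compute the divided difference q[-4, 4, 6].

q[-4,4] = (-49 - (-73)) / (4 - (-4)) = 3
q[4,6] = (-123 - (-49)) / (6 - 4) = -37
q[-4,4,6] = (-37 - 3) / (6 - (-4)) = -4

-4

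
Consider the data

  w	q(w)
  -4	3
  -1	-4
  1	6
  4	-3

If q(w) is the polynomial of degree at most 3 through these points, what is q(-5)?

Using Newton's divided-difference form:
q[-4,-1] = (-4 - 3) / (-1 - (-4)) = -7/3
q[-1,1] = (6 - (-4)) / (1 - (-1)) = 5
q[1,4] = (-3 - 6) / (4 - 1) = -3
q[-4,-1,1] = (5 - (-7/3)) / (1 - (-4)) = 22/15
q[-1,1,4] = (-3 - 5) / (4 - (-1)) = -8/5
q[-4,-1,1,4] = (-8/5 - 22/15) / (4 - (-4)) = -23/60
q(-5) = 3 + (-7/3)·(-1) + (22/15)·(-1)·(-4) + (-23/60)·(-1)·(-4)·(-6) = 102/5

102/5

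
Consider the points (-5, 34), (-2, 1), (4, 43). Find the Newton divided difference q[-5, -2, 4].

q[-5,-2] = (1 - 34) / (-2 - (-5)) = -11
q[-2,4] = (43 - 1) / (4 - (-2)) = 7
q[-5,-2,4] = (7 - (-11)) / (4 - (-5)) = 2

2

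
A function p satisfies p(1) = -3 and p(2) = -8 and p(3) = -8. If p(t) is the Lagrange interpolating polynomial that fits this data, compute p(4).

Evaluate each Lagrange basis at t = 4:
L_0(4) = (2)·(1)/[(-1)·(-2)] = 1
L_1(4) = (3)·(1)/[(1)·(-1)] = -3
L_2(4) = (3)·(2)/[(2)·(1)] = 3
Sum: (-3)·(1) + (-8)·(-3) + (-8)·(3) = -3

-3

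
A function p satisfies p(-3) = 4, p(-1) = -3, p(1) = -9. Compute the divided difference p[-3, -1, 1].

1/8

p[-3,-1] = (-3 - 4) / (-1 - (-3)) = -7/2
p[-1,1] = (-9 - (-3)) / (1 - (-1)) = -3
p[-3,-1,1] = (-3 - (-7/2)) / (1 - (-3)) = 1/8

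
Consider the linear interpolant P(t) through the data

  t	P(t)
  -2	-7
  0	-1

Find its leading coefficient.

3

The leading coefficient equals the top divided difference P[-2,0].
P[-2,0] = (-1 - (-7)) / (0 - (-2)) = 3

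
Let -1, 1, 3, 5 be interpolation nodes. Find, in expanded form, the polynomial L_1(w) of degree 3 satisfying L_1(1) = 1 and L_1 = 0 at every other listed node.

L_1(w) = (w + 1)(w - 3)(w - 5) / [(2)·(-2)·(-4)]
       = (w^3 - 7w^2 + 7w + 15) / (16)

L_1(w) = (1/16)w^3 - (7/16)w^2 + (7/16)w + 15/16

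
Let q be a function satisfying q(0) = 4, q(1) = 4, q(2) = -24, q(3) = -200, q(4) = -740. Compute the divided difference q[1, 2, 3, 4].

q[1,2] = (-24 - 4) / (2 - 1) = -28
q[2,3] = (-200 - (-24)) / (3 - 2) = -176
q[3,4] = (-740 - (-200)) / (4 - 3) = -540
q[1,2,3] = (-176 - (-28)) / (3 - 1) = -74
q[2,3,4] = (-540 - (-176)) / (4 - 2) = -182
q[1,2,3,4] = (-182 - (-74)) / (4 - 1) = -36

-36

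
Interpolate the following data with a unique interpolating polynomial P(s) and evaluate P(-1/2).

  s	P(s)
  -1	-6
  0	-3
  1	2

L_0(-1/2) = (-1/2)·(-3/2)/[(-1)·(-2)] = 3/8
L_1(-1/2) = (1/2)·(-3/2)/[(1)·(-1)] = 3/4
L_2(-1/2) = (1/2)·(-1/2)/[(2)·(1)] = -1/8
Sum: (-6)·(3/8) + (-3)·(3/4) + 2·(-1/8) = -19/4

-19/4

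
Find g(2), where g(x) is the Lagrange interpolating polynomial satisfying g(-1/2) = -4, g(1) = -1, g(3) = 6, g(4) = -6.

Evaluate each Lagrange basis at x = 2:
L_0(2) = (1)·(-1)·(-2)/[(-3/2)·(-7/2)·(-9/2)] = -16/189
L_1(2) = (5/2)·(-1)·(-2)/[(3/2)·(-2)·(-3)] = 5/9
L_2(2) = (5/2)·(1)·(-2)/[(7/2)·(2)·(-1)] = 5/7
L_3(2) = (5/2)·(1)·(-1)/[(9/2)·(3)·(1)] = -5/27
Sum: (-4)·(-16/189) + (-1)·(5/9) + 6·(5/7) + (-6)·(-5/27) = 979/189

979/189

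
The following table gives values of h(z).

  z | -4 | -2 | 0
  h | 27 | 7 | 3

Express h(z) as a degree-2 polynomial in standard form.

h(z) = 2z^2 + 2z + 3

Newton's divided differences:
h[-4,-2] = (7 - 27) / (-2 - (-4)) = -10
h[-2,0] = (3 - 7) / (0 - (-2)) = -2
h[-4,-2,0] = (-2 - (-10)) / (0 - (-4)) = 2
h(z) = 27 + (-10)·(z + 4) + 2·(z + 4)(z + 2)
Expanding: h(z) = 2z^2 + 2z + 3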